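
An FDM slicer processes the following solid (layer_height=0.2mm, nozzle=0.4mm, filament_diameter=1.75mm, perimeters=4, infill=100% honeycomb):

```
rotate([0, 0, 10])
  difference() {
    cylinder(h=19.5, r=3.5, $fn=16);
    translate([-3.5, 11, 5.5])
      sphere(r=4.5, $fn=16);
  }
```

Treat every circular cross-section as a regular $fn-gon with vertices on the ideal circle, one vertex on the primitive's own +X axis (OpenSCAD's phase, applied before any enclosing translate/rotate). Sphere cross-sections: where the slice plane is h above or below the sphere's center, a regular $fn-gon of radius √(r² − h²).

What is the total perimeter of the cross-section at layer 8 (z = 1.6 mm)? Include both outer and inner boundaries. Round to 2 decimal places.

21.85 mm

At z = 1.6 mm: the cylinder: section is a regular 16-gon, circumradius r=3.5 (perimeter = 2·16·3.500·sin(180°/16) = 21.85 mm); the r=4.5 sphere at (-3.5, 11) contributes a regular 16-gon of circumradius √(4.5²−3.9²) = 2.245 (perimeter = 2·16·2.245·sin(180°/16) = 14.02 mm); Taking the first minus the rest: starting from the r=3.5 cylinder, the r=4.5 sphere at (-3.5, 11) misses the remaining region (no effect) — boundary = 21.85 mm; (whole slice rotated 10° about Z — lengths, areas and connectivity unchanged). Overall, the cross-section is a single solid region. Total boundary length (outer) = 21.85 mm.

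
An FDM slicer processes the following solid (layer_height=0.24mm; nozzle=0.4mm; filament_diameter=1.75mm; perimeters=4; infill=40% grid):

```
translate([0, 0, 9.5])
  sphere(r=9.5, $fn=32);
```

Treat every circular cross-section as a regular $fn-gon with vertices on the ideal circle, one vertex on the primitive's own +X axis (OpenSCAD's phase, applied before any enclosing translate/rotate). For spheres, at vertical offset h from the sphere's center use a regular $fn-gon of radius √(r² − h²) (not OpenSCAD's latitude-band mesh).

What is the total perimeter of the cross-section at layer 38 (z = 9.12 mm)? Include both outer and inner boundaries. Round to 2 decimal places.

At z = 9.12 mm: the sphere: section is a regular 32-gon, circumradius = √(r²−h²) = √(9.5²−0.38²) = 9.492 (perimeter = 2·32·9.492·sin(180°/32) = 59.55 mm). Overall, the cross-section is a single solid region. Total boundary length (outer) = 59.55 mm.

59.55 mm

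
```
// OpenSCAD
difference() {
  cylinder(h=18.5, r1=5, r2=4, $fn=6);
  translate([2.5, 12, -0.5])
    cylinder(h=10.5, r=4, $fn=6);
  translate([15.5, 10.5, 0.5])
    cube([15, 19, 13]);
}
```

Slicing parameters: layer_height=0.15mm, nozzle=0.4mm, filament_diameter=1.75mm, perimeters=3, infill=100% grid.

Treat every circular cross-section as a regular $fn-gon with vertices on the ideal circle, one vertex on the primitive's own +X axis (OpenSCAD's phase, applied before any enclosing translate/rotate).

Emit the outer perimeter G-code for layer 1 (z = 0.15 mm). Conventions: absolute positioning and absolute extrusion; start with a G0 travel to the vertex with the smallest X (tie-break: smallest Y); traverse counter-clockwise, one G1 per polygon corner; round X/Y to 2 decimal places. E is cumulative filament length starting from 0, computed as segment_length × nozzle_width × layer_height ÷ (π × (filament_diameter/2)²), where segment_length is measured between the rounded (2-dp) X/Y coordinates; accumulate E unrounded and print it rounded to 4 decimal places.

At z = 0.15 mm: the cone contributes a regular 6-gon of circumradius 4.992 (interpolated between r1=5 and r2=4 at t=0.008); the r=4 cylinder at (2.5, 12) contributes a regular 6-gon of circumradius 4; the cube at (15.5, 10.5) does not reach this height (z outside [0.5, 13.5]); Taking the first minus the rest: starting from the cone, the r=4 cylinder at (2.5, 12) misses the remaining region (no effect) — 1 connected region. The outline is a single polygon with 6 vertices. Extrusion per mm of travel: 0.4 × 0.15 / (π × 0.875²) = 0.024945. Accumulating E over each segment gives final E = 0.7470.

G0 X-4.99 Y0.00 Z0.15
G1 X-2.50 Y-4.32 E0.1244
G1 X2.50 Y-4.32 E0.2491
G1 X4.99 Y0.00 E0.3735
G1 X2.50 Y4.32 E0.4979
G1 X-2.50 Y4.32 E0.6226
G1 X-4.99 Y0.00 E0.7470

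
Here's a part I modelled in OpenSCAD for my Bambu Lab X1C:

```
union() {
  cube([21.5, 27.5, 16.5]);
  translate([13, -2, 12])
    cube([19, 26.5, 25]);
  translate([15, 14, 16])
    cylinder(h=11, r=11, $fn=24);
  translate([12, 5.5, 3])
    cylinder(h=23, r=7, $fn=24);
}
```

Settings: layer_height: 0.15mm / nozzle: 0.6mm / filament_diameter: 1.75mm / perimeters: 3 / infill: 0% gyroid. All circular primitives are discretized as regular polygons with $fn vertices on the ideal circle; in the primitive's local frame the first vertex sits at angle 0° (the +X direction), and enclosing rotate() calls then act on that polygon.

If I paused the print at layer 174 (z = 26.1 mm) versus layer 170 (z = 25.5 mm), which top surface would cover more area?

Layer 174 (z = 26.1): the cube is absent (z outside [0, 16.5]); the cube at (13, -2) (footprint 19×26.5) is included at this height (area 503.50 mm²); the cylinder at (15, 14): section is a regular 24-gon, circumradius r=11 (area = (24/2)·11.000²·sin(360°/24) = 375.81 mm²); the cylinder at (12, 5.5) is not intersected at this z (z outside [3, 26]); Taking the union: the regions partially overlap — summed areas 879.31 mm² minus the doubly-counted overlap 229.73 mm² gives 649.57 mm² — area = 649.57 mm². So its area = 649.57 mm². Layer 170 (z = 25.5): the cube does not reach this height (z outside [0, 16.5]); the cube at (13, -2) is present — its section is the full 19×26.5 rectangle (area 503.50 mm²); the cylinder at (15, 14): section is a regular 24-gon, circumradius r=11 (area = (24/2)·11.000²·sin(360°/24) = 375.81 mm²); the r=7 cylinder at (12, 5.5) contributes a regular 24-gon of circumradius 7 (area = (24/2)·7.000²·sin(360°/24) = 152.19 mm²); Merging all regions: the regions partially overlap — summed areas 1031.49 mm² minus the doubly-counted overlap 339.40 mm² gives 692.09 mm² — area = 692.09 mm². So its area = 692.09 mm². Layer 170 is larger (692.09 vs 649.57 mm²).

layer 170 (z = 25.5 mm)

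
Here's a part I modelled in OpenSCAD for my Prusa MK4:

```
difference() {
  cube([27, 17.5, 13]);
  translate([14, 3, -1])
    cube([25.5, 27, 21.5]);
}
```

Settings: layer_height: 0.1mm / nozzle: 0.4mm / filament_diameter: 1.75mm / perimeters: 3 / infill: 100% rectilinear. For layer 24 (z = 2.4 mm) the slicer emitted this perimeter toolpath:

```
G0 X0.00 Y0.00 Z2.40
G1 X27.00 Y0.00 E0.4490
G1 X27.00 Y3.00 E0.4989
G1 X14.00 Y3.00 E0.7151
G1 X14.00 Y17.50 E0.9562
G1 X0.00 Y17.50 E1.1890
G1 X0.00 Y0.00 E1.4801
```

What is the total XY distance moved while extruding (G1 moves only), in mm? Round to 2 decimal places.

89.00 mm

Sum the Euclidean lengths of each G1 segment: total = 89.00 mm.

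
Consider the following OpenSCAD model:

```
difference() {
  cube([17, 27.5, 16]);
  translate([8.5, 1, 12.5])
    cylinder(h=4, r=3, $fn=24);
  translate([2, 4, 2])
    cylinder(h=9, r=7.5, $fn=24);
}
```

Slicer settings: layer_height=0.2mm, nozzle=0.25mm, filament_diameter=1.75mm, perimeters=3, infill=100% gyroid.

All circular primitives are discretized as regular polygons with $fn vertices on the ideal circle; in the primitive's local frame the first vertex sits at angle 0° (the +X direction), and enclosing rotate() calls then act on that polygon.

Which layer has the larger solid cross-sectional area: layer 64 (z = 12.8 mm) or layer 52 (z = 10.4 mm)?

layer 64 (z = 12.8 mm)

Layer 64 (z = 12.8): the 17×27.5 cube contributes its full rectangle (area 467.50 mm²); the cylinder at (8.5, 1): section is a regular 24-gon, circumradius r=3 (area = (24/2)·3.000²·sin(360°/24) = 27.95 mm²); the cylinder at (2, 4) does not reach this height (z outside [2, 11]); Subtracting the remaining from the first: starting from the 17×27.5 cube (467.50 mm²), the r=3 cylinder at (8.5, 1) partially overlaps it — only the 19.83 mm² overlap (of its 27.95 mm²) is removed, clipping the outline — area = 447.67 mm². So its area = 447.67 mm². Layer 52 (z = 10.4): the 17×27.5 cube contributes its full rectangle (area 467.50 mm²); the cylinder at (8.5, 1) is absent (z outside [12.5, 16.5]); the r=7.5 cylinder at (2, 4) contributes a regular 24-gon of circumradius 7.5 (area = (24/2)·7.500²·sin(360°/24) = 174.70 mm²); Taking the first minus the rest: starting from the 17×27.5 cube (467.50 mm²), the r=7.5 cylinder at (2, 4) partially overlaps it — only the 94.75 mm² overlap (of its 174.70 mm²) is removed, clipping the outline — area = 372.75 mm². So its area = 372.75 mm². Layer 64 is larger (447.67 vs 372.75 mm²).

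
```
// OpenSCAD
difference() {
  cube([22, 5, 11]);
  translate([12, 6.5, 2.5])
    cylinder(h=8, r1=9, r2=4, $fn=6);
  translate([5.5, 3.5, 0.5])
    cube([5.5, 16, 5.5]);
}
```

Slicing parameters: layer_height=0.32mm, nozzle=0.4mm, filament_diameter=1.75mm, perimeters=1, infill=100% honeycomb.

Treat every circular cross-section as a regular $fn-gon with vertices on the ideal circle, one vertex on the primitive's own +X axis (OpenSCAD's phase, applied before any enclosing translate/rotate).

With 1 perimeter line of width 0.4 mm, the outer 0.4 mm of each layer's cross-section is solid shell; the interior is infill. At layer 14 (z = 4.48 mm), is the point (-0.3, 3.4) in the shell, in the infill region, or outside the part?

outside

At z = 4.48 mm: the cube (footprint 22×5) is included at this height; the cone at (12, 6.5) contributes a regular 6-gon of circumradius 7.762 (interpolated between r1=9 and r2=4 at t=0.248); the cube at (5.5, 3.5) is present — its section is the full 5.5×16 rectangle; After the difference (first − rest): starting from the 22×5 cube, the cone at (12, 6.5) partially overlaps it — only the 54.53 mm² overlap (of its 156.55 mm²) is removed, clipping the outline; the 5.5×16 cube at (5.5, 3.5) partially overlaps it — only the 0.19 mm² overlap (of its 88.00 mm²) is removed, clipping the outline — 2 connected regions. Overall, the cross-section has 2 separate islands. The nearest boundary edge runs (0.00, 0.00)→(0.00, 5.00); distance from the point to it = 0.30 mm. The point is not inside any of the regions above, so it lies outside the cross-section (0.30 mm from the nearest boundary).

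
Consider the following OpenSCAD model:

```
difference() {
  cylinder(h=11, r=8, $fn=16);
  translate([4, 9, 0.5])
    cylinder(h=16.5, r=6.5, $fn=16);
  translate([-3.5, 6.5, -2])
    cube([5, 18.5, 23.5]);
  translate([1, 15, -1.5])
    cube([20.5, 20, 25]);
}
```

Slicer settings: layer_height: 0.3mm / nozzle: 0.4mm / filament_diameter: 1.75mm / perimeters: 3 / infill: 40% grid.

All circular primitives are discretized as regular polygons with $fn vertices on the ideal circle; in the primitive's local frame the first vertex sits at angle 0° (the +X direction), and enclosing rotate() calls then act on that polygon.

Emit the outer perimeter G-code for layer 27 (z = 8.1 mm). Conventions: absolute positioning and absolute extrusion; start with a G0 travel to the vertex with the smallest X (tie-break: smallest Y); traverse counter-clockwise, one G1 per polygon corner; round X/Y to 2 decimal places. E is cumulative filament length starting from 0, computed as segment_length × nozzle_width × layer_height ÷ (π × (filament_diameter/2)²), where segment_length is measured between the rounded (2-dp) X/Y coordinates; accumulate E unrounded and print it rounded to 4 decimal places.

At z = 8.1 mm: the r=8 cylinder gives a regular 16-gon of circumradius 8 (constant along its height); the cylinder at (4, 9): section is a regular 16-gon, circumradius r=6.5; the cube at (-3.5, 6.5) (footprint 5×18.5) is included at this height; the 20.5×20 cube at (1, 15) contributes its full rectangle; Taking the first minus the rest: starting from the r=8 cylinder, the r=6.5 cylinder at (4, 9) partially overlaps it — only the 31.73 mm² overlap (of its 129.35 mm²) is removed, clipping the outline; the 5×18.5 cube at (-3.5, 6.5) partially overlaps it — only the 1.27 mm² overlap (of its 92.50 mm²) is removed, clipping the outline; the 20.5×20 cube at (1, 15) misses the remaining region (no effect) — 1 connected region. The outline is a single polygon with 20 vertices. Extrusion per mm of travel: 0.4 × 0.3 / (π × 0.875²) = 0.049890. Accumulating E over each segment gives final E = 2.5145.

G0 X-8.00 Y0.00 Z8.10
G1 X-7.39 Y-3.06 E0.1557
G1 X-5.66 Y-5.66 E0.3115
G1 X-3.06 Y-7.39 E0.4673
G1 X0.00 Y-8.00 E0.6229
G1 X3.06 Y-7.39 E0.7786
G1 X5.66 Y-5.66 E0.9344
G1 X7.39 Y-3.06 E1.0902
G1 X8.00 Y0.00 E1.2459
G1 X7.39 Y3.06 E1.4016
G1 X7.14 Y3.43 E1.4238
G1 X6.49 Y2.99 E1.4630
G1 X4.00 Y2.50 E1.5896
G1 X1.51 Y2.99 E1.7162
G1 X-0.60 Y4.40 E1.8428
G1 X-2.00 Y6.50 E1.9687
G1 X-3.50 Y6.50 E2.0436
G1 X-3.50 Y7.10 E2.0735
G1 X-5.66 Y5.66 E2.2030
G1 X-7.39 Y3.06 E2.3588
G1 X-8.00 Y0.00 E2.5145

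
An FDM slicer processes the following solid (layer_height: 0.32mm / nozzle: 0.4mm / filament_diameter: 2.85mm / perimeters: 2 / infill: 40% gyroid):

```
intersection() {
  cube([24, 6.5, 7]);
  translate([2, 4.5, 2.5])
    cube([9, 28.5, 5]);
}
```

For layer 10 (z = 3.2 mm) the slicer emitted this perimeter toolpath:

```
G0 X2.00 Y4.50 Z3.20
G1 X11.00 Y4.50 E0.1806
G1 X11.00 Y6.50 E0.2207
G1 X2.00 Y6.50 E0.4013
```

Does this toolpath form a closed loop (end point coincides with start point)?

no

Start point (G0): (2.00, 4.50). End point (last G1): the path does not return to the start — open.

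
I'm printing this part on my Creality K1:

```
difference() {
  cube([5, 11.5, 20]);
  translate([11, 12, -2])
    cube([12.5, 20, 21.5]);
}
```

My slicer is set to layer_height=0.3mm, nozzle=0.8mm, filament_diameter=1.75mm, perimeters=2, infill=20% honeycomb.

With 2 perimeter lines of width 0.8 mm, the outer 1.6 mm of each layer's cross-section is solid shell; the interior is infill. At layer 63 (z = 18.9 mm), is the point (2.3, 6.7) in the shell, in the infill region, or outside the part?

infill

At z = 18.9 mm: the cube (footprint 5×11.5) is included at this height; the cube at (11, 12) is present — its section is the full 12.5×20 rectangle; After the difference (first − rest): starting from the 5×11.5 cube, the 12.5×20 cube at (11, 12) misses the remaining region (no effect) — 1 connected region. Overall, the cross-section is a single solid region. The nearest boundary edge runs (0.00, 0.00)→(0.00, 11.50); distance from the point to it = 2.30 mm. The point is inside the cross-section and 2.30 mm from the nearest boundary — more than the 1.6 mm shell width (2 × 0.8), so it's in the infill interior.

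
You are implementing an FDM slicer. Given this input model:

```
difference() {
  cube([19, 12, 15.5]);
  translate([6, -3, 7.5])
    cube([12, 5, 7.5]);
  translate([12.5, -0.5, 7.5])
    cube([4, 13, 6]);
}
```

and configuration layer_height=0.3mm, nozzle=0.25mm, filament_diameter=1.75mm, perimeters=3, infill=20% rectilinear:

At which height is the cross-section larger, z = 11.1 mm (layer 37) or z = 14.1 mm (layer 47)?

layer 47 (z = 14.1 mm)

Layer 37 (z = 11.1): the cube is present — its section is the full 19×12 rectangle (area 228.00 mm²); the cube at (6, -3) (footprint 12×5) is included at this height (area 60.00 mm²); the cube at (12.5, -0.5) (footprint 4×13) is included at this height (area 52.00 mm²); Taking the first minus the rest: starting from the 19×12 cube (228.00 mm²), the 12×5 cube at (6, -3) partially overlaps it — only the 24.00 mm² overlap (of its 60.00 mm²) is removed, clipping the outline; the 4×13 cube at (12.5, -0.5) partially overlaps it — only the 40.00 mm² overlap (of its 52.00 mm²) is removed, clipping the outline — area = 164.00 mm². So its area = 164.00 mm². Layer 47 (z = 14.1): the cube is present — its section is the full 19×12 rectangle (area 228.00 mm²); the cube at (6, -3) (footprint 12×5) is included at this height (area 60.00 mm²); the cube at (12.5, -0.5) does not reach this height (z outside [7.5, 13.5]); After the difference (first − rest): starting from the 19×12 cube (228.00 mm²), the 12×5 cube at (6, -3) partially overlaps it — only the 24.00 mm² overlap (of its 60.00 mm²) is removed, clipping the outline — area = 204.00 mm². So its area = 204.00 mm². Layer 47 is larger (204.00 vs 164.00 mm²).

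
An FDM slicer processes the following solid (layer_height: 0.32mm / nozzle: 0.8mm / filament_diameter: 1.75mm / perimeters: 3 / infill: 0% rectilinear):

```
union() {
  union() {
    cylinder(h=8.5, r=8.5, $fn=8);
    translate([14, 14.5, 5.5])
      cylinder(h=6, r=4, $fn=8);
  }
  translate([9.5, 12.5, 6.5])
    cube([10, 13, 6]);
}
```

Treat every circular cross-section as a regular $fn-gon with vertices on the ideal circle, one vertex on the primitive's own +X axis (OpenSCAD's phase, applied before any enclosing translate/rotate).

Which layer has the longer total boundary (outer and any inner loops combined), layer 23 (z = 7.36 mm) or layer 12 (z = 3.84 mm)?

layer 23 (z = 7.36 mm)

Layer 23 (z = 7.36): the r=8.5 cylinder contributes a regular 8-gon of circumradius 8.5 (perimeter = 2·8·8.500·sin(180°/8) = 52.04 mm); the r=4 cylinder at (14, 14.5) contributes a regular 8-gon of circumradius 4 (perimeter = 2·8·4.000·sin(180°/8) = 24.49 mm); Merging all regions: the 2 present regions are separate (no shared area or edge), so areas and boundary lengths simply add and each stays a separate island — boundary = 76.54 mm; the cube at (9.5, 12.5) (footprint 10×13) is included at this height (perimeter 46.00 mm); Merging all regions: the regions partially overlap (shared area 36.97 mm²), so the edge portions inside another operand are dropped and the merged outline is re-measured after clipping — boundary = 99.62 mm. So its perimeter = 99.62 mm. Layer 12 (z = 3.84): the r=8.5 cylinder contributes a regular 8-gon of circumradius 8.5 (perimeter = 2·8·8.500·sin(180°/8) = 52.04 mm); the cylinder at (14, 14.5) does not reach this height (z outside [5.5, 11.5]); Merging all regions: only the r=8.5 cylinder is present, so the union is just that shape — boundary = 52.04 mm; the cube at (9.5, 12.5) is absent (z outside [6.5, 12.5]); Combining (union): only that combined region is present, so the union is just that shape — boundary = 52.04 mm. So its perimeter = 52.04 mm. Layer 23 is larger (99.62 vs 52.04 mm).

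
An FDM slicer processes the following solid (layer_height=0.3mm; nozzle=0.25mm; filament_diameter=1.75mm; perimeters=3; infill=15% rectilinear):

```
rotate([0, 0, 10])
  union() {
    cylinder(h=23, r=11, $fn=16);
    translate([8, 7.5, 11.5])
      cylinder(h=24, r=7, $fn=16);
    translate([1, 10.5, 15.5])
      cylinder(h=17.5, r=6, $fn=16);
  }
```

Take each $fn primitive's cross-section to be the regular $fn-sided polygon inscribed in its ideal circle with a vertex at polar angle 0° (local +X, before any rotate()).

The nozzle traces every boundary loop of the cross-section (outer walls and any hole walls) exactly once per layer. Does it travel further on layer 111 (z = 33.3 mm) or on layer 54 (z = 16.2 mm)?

layer 54 (z = 16.2 mm)

Layer 111 (z = 33.3): the cylinder is not intersected at this z (z outside [0, 23]); the r=7 cylinder at (8, 7.5) gives a regular 16-gon of circumradius 7 (constant along its height) (perimeter = 2·16·7.000·sin(180°/16) = 43.70 mm); the cylinder at (1, 10.5) is absent (z outside [15.5, 33]); Taking the union: only the r=7 cylinder at (8, 7.5) is present, so the union is just that shape — boundary = 43.70 mm; (whole slice rotated 10° about Z — lengths, areas and connectivity unchanged). So its perimeter = 43.70 mm. Layer 54 (z = 16.2): the cylinder: section is a regular 16-gon, circumradius r=11 (perimeter = 2·16·11.000·sin(180°/16) = 68.67 mm); the r=7 cylinder at (8, 7.5) contributes a regular 16-gon of circumradius 7 (perimeter = 2·16·7.000·sin(180°/16) = 43.70 mm); the cylinder at (1, 10.5): section is a regular 16-gon, circumradius r=6 (perimeter = 2·16·6.000·sin(180°/16) = 37.46 mm); Combining (union): the regions partially overlap (shared area 130.69 mm²), so the edge portions inside another operand are dropped and the merged outline is re-measured after clipping — boundary = 84.56 mm; (rotated 10° about Z; rotation is an isometry so areas/perimeters/island counts are preserved). So its perimeter = 84.56 mm. Layer 54 is larger (84.56 vs 43.70 mm).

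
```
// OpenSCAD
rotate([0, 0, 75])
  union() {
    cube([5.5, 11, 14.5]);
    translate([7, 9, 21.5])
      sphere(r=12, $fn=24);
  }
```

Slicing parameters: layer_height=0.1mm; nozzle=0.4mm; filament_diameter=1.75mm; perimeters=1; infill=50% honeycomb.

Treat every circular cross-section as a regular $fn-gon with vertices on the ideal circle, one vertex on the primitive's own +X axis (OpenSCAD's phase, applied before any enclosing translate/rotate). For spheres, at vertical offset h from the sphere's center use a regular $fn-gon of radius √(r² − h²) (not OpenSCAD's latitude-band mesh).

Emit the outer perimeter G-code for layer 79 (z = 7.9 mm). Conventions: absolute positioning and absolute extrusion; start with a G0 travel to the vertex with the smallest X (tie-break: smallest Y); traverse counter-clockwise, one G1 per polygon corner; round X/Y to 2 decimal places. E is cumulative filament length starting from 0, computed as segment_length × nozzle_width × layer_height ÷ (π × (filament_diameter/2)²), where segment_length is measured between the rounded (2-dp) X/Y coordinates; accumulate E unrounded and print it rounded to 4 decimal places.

At z = 7.9 mm: the 5.5×11 cube contributes its full rectangle; the sphere at (7, 9) is not intersected at this z (|z−center|=13.600 > r=12); Taking the union: only the 5.5×11 cube is present, so the union is just that shape — 1 connected region; (rotated 75° about Z; rotation is an isometry so areas/perimeters/island counts are preserved). The outline is a single polygon with 4 vertices. Extrusion per mm of travel: 0.4 × 0.1 / (π × 0.875²) = 0.016630. Accumulating E over each segment gives final E = 0.5487.

G0 X-10.63 Y2.85 Z7.90
G1 X0.00 Y0.00 E0.1830
G1 X1.42 Y5.31 E0.2744
G1 X-9.20 Y8.16 E0.4573
G1 X-10.63 Y2.85 E0.5487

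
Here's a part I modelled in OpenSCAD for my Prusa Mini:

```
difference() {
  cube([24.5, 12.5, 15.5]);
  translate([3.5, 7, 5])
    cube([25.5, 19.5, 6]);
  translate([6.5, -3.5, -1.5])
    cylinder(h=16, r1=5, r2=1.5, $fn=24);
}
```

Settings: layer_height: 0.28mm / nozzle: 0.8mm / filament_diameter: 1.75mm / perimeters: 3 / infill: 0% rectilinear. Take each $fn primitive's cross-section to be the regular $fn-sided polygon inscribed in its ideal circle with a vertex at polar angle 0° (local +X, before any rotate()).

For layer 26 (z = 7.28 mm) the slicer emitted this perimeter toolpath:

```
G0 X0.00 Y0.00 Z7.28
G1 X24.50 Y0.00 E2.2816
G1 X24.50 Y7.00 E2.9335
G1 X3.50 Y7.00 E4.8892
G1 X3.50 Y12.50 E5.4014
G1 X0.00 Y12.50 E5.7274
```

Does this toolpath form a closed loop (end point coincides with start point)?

Start point (G0): (0.00, 0.00). End point (last G1): the path does not return to the start — open.

no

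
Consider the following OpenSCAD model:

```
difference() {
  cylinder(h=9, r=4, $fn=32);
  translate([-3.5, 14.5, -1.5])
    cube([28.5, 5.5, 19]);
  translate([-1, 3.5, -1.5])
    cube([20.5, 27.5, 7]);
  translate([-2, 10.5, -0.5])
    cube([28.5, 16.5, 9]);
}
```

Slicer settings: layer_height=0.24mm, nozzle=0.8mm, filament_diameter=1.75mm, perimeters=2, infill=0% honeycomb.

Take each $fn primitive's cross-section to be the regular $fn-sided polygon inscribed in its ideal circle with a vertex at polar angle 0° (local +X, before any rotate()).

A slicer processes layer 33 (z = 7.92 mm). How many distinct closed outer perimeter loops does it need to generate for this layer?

1

At z = 7.92 mm: the cylinder: section is a regular 32-gon, circumradius r=4; the 28.5×5.5 cube at (-3.5, 14.5) contributes its full rectangle; the cube at (-1, 3.5) is not intersected at this z (z outside [-1.5, 5.5]); the 28.5×16.5 cube at (-2, 10.5) contributes its full rectangle; Subtracting the remaining from the first: starting from the r=4 cylinder, the 28.5×5.5 cube at (-3.5, 14.5) misses the remaining region (no effect); the 28.5×16.5 cube at (-2, 10.5) misses the remaining region (no effect) — 1 connected region. The result has 1 disconnected region.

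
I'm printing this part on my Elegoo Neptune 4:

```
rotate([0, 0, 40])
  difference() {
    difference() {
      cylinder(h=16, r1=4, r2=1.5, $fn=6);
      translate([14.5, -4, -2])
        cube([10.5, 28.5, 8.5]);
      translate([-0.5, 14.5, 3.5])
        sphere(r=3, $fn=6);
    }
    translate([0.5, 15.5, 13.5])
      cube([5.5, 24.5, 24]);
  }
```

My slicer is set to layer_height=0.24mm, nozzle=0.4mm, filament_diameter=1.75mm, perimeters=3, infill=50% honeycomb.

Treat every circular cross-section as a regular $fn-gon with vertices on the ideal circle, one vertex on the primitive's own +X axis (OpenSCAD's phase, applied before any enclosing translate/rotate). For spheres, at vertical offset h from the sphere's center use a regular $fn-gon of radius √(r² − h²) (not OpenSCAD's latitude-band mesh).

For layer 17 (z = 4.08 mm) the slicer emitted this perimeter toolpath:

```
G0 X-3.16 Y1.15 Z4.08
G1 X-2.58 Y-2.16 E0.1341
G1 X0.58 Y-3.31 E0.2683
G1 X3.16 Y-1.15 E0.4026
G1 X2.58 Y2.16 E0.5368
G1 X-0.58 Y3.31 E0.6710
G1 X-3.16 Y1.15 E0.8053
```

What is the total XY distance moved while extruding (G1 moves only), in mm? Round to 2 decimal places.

Sum the Euclidean lengths of each G1 segment: total = 20.18 mm.

20.18 mm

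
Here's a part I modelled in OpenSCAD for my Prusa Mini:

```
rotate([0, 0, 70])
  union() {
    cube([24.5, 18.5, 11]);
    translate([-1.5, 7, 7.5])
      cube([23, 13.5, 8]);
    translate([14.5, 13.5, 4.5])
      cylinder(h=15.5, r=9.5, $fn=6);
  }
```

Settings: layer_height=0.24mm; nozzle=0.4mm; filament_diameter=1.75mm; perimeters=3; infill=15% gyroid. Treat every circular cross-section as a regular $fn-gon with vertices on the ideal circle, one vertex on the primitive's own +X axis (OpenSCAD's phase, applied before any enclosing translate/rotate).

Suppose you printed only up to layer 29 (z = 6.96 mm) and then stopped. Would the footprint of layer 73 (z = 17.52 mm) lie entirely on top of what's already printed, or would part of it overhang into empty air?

entirely on top

Compare the two slices. At z = 6.96: the 24.5×18.5 cube contributes its full rectangle (area 453.25 mm²); the cube at (-1.5, 7) is absent (z outside [7.5, 15.5]); the cylinder at (14.5, 13.5): section is a regular 6-gon, circumradius r=9.5 (area = (6/2)·9.500²·sin(360°/6) = 234.48 mm²); Merging all regions: the regions partially overlap — summed areas 687.73 mm² minus the doubly-counted overlap 197.80 mm² gives 489.92 mm² — area = 489.92 mm²; (rotated 70° about Z; rotation is an isometry so areas/perimeters/island counts are preserved). At z = 17.52: the cube is not intersected at this z (z outside [0, 11]); the cube at (-1.5, 7) is absent (z outside [7.5, 15.5]); the cylinder at (14.5, 13.5): section is a regular 6-gon, circumradius r=9.5 (area = (6/2)·9.500²·sin(360°/6) = 234.48 mm²); Merging all regions: only the r=9.5 cylinder at (14.5, 13.5) is present, so the union is just that shape — area = 234.48 mm²; (whole slice rotated 70° about Z — lengths, areas and connectivity unchanged). Checking containment: the cross-section at z = 17.52 is a subset of the cross-section at z = 6.96.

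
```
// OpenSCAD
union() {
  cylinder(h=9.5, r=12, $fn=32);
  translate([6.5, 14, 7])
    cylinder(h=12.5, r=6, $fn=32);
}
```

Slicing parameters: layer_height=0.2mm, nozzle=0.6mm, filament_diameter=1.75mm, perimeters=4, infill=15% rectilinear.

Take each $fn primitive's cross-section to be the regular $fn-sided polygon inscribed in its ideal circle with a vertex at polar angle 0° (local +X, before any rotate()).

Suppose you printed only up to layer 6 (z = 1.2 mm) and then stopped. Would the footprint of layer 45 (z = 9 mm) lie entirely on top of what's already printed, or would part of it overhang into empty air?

part overhangs

Compare the two slices. At z = 1.2: the cylinder: section is a regular 32-gon, circumradius r=12 (area = (32/2)·12.000²·sin(360°/32) = 449.49 mm²); the cylinder at (6.5, 14) is not intersected at this z (z outside [7, 19.5]); Merging all regions: only the r=12 cylinder is present, so the union is just that shape — area = 449.49 mm². At z = 9: the cylinder: section is a regular 32-gon, circumradius r=12 (area = (32/2)·12.000²·sin(360°/32) = 449.49 mm²); the r=6 cylinder at (6.5, 14) gives a regular 32-gon of circumradius 6 (constant along its height) (area = (32/2)·6.000²·sin(360°/32) = 112.37 mm²); Merging all regions: the regions partially overlap — summed areas 561.86 mm² minus the doubly-counted overlap 14.45 mm² gives 547.41 mm² — area = 547.41 mm². Checking containment: at z = 9 the cross-section extends beyond the z = 1.2 cross-section by about 97.93 mm².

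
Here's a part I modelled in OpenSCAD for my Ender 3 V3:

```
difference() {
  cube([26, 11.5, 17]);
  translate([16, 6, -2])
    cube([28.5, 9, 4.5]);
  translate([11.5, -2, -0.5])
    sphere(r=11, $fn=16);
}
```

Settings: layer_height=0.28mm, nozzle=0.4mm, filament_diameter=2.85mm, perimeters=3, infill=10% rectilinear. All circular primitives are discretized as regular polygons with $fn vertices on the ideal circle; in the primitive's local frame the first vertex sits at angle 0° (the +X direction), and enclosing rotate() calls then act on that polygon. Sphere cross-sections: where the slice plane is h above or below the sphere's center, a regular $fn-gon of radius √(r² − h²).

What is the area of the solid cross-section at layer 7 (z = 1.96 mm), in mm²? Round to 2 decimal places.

At z = 1.96 mm: the cube is present — its section is the full 26×11.5 rectangle (area 299.00 mm²); the 28.5×9 cube at (16, 6) contributes its full rectangle (area 256.50 mm²); the r=11 sphere at (11.5, -2) slices to a regular 16-gon of circumradius 10.721 (√(r²−h²) with h=2.46 from center) (area = (16/2)·10.721²·sin(360°/16) = 351.91 mm²); Subtracting the remaining from the first: starting from the 26×11.5 cube (299.00 mm²), the 28.5×9 cube at (16, 6) partially overlaps it — only the 55.00 mm² overlap (of its 256.50 mm²) is removed, clipping the outline; the r=11 sphere at (11.5, -2) partially overlaps it — only the 131.85 mm² overlap (of its 351.91 mm²) is removed, clipping the outline — area = 112.15 mm². Overall, the cross-section has 2 separate islands. Net area = 112.15 mm².

112.15 mm²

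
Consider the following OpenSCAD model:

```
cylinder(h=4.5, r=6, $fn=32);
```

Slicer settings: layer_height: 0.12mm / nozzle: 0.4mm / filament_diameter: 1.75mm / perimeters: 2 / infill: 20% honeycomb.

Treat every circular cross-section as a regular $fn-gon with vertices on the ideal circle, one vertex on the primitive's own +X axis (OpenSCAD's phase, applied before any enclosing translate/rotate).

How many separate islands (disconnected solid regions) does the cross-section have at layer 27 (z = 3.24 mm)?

1

At z = 3.24 mm: the r=6 cylinder gives a regular 32-gon of circumradius 6 (constant along its height). Overall, the cross-section is a single solid region. Island count = 1.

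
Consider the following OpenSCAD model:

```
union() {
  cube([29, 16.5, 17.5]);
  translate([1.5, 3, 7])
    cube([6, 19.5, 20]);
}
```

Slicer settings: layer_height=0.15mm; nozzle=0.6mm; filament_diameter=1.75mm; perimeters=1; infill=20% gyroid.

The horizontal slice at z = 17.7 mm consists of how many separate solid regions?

At z = 17.7 mm: the cube is not intersected at this z (z outside [0, 17.5]); the 6×19.5 cube at (1.5, 3) contributes its full rectangle; Merging all regions: only the 6×19.5 cube at (1.5, 3) is present, so the union is just that shape — 1 connected region. The result has 1 disconnected region.

1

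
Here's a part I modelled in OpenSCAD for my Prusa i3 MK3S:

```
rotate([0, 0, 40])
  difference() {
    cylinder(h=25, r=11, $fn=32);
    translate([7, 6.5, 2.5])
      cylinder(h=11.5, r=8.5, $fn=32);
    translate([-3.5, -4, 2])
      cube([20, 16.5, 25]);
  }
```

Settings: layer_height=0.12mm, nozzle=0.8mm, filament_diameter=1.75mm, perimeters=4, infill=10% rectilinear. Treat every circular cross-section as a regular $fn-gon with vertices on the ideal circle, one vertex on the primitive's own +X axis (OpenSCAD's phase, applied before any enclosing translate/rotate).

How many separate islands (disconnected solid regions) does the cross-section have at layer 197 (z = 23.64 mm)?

1

At z = 23.64 mm: the cylinder: section is a regular 32-gon, circumradius r=11; the cylinder at (7, 6.5) does not reach this height (z outside [2.5, 14]); the cube at (-3.5, -4) is present — its section is the full 20×16.5 rectangle; Taking the first minus the rest: starting from the r=11 cylinder, the 20×16.5 cube at (-3.5, -4) partially overlaps it — only the 188.99 mm² overlap (of its 330.00 mm²) is removed, clipping the outline — 1 connected region; (rotated 40° about Z; rotation is an isometry so areas/perimeters/island counts are preserved). Overall, the cross-section is a single solid region. Island count = 1.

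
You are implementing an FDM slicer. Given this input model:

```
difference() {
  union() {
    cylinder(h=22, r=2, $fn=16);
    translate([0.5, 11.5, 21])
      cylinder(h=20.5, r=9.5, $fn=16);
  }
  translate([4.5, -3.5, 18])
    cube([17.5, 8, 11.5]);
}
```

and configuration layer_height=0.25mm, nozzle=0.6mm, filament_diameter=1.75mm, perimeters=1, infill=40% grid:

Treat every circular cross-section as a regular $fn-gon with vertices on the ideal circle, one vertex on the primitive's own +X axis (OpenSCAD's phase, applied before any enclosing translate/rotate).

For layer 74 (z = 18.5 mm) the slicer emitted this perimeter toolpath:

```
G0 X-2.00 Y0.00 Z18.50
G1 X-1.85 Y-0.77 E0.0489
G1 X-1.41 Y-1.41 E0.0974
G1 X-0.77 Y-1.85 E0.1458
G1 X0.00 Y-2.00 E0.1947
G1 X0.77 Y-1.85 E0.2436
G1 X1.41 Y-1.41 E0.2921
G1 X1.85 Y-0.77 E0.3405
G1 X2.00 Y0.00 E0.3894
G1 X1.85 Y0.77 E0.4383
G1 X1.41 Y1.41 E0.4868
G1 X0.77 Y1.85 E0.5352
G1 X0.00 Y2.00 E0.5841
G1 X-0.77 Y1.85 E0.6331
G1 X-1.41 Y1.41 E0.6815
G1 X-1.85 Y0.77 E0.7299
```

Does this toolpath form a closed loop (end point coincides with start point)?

no

Start point (G0): (-2.00, 0.00). End point (last G1): the path does not return to the start — open.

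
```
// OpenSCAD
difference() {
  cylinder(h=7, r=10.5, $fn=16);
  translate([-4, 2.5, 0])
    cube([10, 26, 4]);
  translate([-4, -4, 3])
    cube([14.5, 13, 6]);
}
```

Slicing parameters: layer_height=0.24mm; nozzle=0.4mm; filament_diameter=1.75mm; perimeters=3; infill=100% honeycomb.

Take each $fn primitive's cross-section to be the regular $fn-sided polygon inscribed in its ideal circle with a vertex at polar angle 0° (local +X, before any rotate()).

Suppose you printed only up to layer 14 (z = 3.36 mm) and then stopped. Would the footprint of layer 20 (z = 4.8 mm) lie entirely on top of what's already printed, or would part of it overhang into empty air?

Compare the two slices. At z = 3.36: the r=10.5 cylinder gives a regular 16-gon of circumradius 10.5 (constant along its height) (area = (16/2)·10.500²·sin(360°/16) = 337.53 mm²); the cube at (-4, 2.5) (footprint 10×26) is included at this height (area 260.00 mm²); the cube at (-4, -4) is present — its section is the full 14.5×13 rectangle (area 188.50 mm²); Taking the first minus the rest: starting from the r=10.5 cylinder (337.53 mm²), the 10×26 cube at (-4, 2.5) partially overlaps it — only the 73.91 mm² overlap (of its 260.00 mm²) is removed, clipping the outline; the 14.5×13 cube at (-4, -4) partially overlaps it — only the 107.29 mm² overlap (of its 188.50 mm²) is removed, clipping the outline — area = 156.33 mm². At z = 4.8: the cylinder: section is a regular 16-gon, circumradius r=10.5 (area = (16/2)·10.500²·sin(360°/16) = 337.53 mm²); the cube at (-4, 2.5) is absent (z outside [0, 4]); the 14.5×13 cube at (-4, -4) contributes its full rectangle (area 188.50 mm²); Taking the first minus the rest: starting from the r=10.5 cylinder (337.53 mm²), the 14.5×13 cube at (-4, -4) partially overlaps it — only the 172.00 mm² overlap (of its 188.50 mm²) is removed, clipping the outline — area = 165.53 mm². Checking containment: at z = 4.8 the cross-section extends beyond the z = 3.36 cross-section by about 9.20 mm².

part overhangs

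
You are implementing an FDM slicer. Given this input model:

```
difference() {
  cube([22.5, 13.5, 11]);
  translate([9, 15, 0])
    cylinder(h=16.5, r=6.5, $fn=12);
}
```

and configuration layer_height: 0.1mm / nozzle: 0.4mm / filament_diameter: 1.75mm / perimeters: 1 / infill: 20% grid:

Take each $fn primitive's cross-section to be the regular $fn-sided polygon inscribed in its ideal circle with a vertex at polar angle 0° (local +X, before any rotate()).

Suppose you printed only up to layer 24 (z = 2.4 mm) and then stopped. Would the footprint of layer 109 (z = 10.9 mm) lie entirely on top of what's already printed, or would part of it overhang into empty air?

entirely on top

Compare the two slices. At z = 2.4: the cube (footprint 22.5×13.5) is included at this height (area 303.75 mm²); the cylinder at (9, 15): section is a regular 12-gon, circumradius r=6.5 (area = (12/2)·6.500²·sin(360°/12) = 126.75 mm²); After the difference (first − rest): starting from the 22.5×13.5 cube (303.75 mm²), the r=6.5 cylinder at (9, 15) partially overlaps it — only the 44.48 mm² overlap (of its 126.75 mm²) is removed, clipping the outline — area = 259.27 mm². At z = 10.9: the cube is present — its section is the full 22.5×13.5 rectangle (area 303.75 mm²); the cylinder at (9, 15): section is a regular 12-gon, circumradius r=6.5 (area = (12/2)·6.500²·sin(360°/12) = 126.75 mm²); Taking the first minus the rest: starting from the 22.5×13.5 cube (303.75 mm²), the r=6.5 cylinder at (9, 15) partially overlaps it — only the 44.48 mm² overlap (of its 126.75 mm²) is removed, clipping the outline — area = 259.27 mm². Checking containment: the cross-section at z = 10.9 is a subset of the cross-section at z = 2.4.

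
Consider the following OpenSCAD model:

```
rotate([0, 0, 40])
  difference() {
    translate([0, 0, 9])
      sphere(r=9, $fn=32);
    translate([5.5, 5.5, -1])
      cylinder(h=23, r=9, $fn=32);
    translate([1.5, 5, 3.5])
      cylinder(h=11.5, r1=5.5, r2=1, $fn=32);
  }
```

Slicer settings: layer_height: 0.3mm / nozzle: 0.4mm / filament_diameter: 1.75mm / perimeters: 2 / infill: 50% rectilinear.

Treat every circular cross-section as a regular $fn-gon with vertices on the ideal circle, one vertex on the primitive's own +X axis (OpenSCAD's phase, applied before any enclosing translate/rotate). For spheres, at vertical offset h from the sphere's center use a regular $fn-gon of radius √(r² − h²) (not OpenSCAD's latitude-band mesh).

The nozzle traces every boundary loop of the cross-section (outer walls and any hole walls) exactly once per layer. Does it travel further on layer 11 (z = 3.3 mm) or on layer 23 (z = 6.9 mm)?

layer 23 (z = 6.9 mm)

Layer 11 (z = 3.3): the sphere: section is a regular 32-gon, circumradius = √(r²−h²) = √(9²−5.7²) = 6.965 (perimeter = 2·32·6.965·sin(180°/32) = 43.69 mm); the cylinder at (5.5, 5.5): section is a regular 32-gon, circumradius r=9 (perimeter = 2·32·9.000·sin(180°/32) = 56.46 mm); the cone at (1.5, 5) does not reach this height (z outside [3.5, 15]); Subtracting the remaining from the first: starting from the r=9 sphere, the r=9 cylinder at (5.5, 5.5) partially overlaps it — only the 78.74 mm² overlap (of its 252.84 mm²) is removed, clipping the outline — boundary = 40.68 mm; (rotated 40° about Z; rotation is an isometry so areas/perimeters/island counts are preserved). So its perimeter = 40.68 mm. Layer 23 (z = 6.9): the r=9 sphere slices to a regular 32-gon of circumradius 8.752 (√(r²−h²) with h=2.1 from center) (perimeter = 2·32·8.752·sin(180°/32) = 54.90 mm); the r=9 cylinder at (5.5, 5.5) gives a regular 32-gon of circumradius 9 (constant along its height) (perimeter = 2·32·9.000·sin(180°/32) = 56.46 mm); the cone at (1.5, 5): at t=0.296 of its height the radius interpolates to r₁+(r₂−r₁)t = 4.170, giving a regular 32-gon of that circumradius (perimeter = 2·32·4.170·sin(180°/32) = 26.16 mm); Taking the first minus the rest: starting from the r=9 sphere, the r=9 cylinder at (5.5, 5.5) partially overlaps it — only the 112.81 mm² overlap (of its 252.84 mm²) is removed, clipping the outline; the cone at (1.5, 5) misses the remaining region (no effect) — boundary = 54.51 mm; (whole slice rotated 40° about Z — lengths, areas and connectivity unchanged). So its perimeter = 54.51 mm. Layer 23 is larger (54.51 vs 40.68 mm).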